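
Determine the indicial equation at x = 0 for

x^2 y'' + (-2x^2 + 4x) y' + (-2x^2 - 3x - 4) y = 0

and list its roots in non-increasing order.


Divide by x^2 to reach normal form y'' + P_1(x) y' + P_2(x) y = 0 with P_1(x) = -2 + 4/x and P_2(x) = -2 - 3/x - 4/x^2.
x = 0 is a singular point because the y'-coefficient -2 + 4/x has a pole at x = 0 and the y-coefficient -2 - 3/x - 4/x^2 has a pole at x = 0.
It is a regular singular point because x P_1(x) = p(x) = 4 - 2x and x^2 P_2(x) = q(x) = -2x^2 - 3x - 4 are polynomials, hence analytic at x = 0.
p(0) = 4,  q(0) = -4.
Indicial equation: r(r-1) + p(0) r + q(0) = 0, i.e. r^2 + (p(0) - 1) r + q(0) = 0, i.e. r^2 + 3 r - 4 = 0.
Discriminant: (3)^2 - 4(-4) = 25, so r = (-3 ± 5)/2.
Solving: r_1 = 1, r_2 = -4.

indicial: r^2 + 3 r - 4 = 0; roots r_1 = 1, r_2 = -4


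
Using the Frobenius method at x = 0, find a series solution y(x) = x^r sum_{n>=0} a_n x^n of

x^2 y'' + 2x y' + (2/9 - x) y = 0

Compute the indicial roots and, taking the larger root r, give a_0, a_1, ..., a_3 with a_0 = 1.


Write in Frobenius form y'' + (p(x)/x) y' + (q(x)/x^2) y = 0:
  p(x) = 2,  q(x) = 2/9 - x.
Indicial equation: r(r-1) + (2) r + (2/9) = 0 -> roots r_1 = -1/3, r_2 = -2/3.
Take r = r_1 = -1/3. Let y(x) = x^r sum_{n>=0} a_n x^n with a_0 = 1.
Substitute y = x^r sum a_n x^n and match x^{r+n}. The recurrence is
  D(n) a_n - 1 a_{n-1} = 0,  where D(n) = (r+n)(r+n-1) + (2)(r+n) + (2/9).
  a_n = 1 / D(n) * a_{n-1}.
Since the indicial polynomial factors as (r - r_1)(r - r_2), D(n) = (r_1 + n - r_1)(r_1 + n - r_2) = n(n + 1/3).
Evaluating step by step (a_0 = 1):
  n = 1: D(1) = 1(1 + 1/3) = 4/3; numerator = 1(1) = 1; a_1 = (1)/(4/3) = 3/4
  n = 2: D(2) = 2(2 + 1/3) = 14/3; numerator = 1(3/4) = 3/4; a_2 = (3/4)/(14/3) = 9/56
  n = 3: D(3) = 3(3 + 1/3) = 10; numerator = 1(9/56) = 9/56; a_3 = (9/56)/(10) = 9/560

r = -1/3; a_0 = 1; a_1 = 3/4; a_2 = 9/56; a_3 = 9/560


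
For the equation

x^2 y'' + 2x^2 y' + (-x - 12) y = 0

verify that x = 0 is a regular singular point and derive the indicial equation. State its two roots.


Divide by x^2 to reach normal form y'' + P_1(x) y' + P_2(x) y = 0 with P_1(x) = 2 and P_2(x) = -1/x - 12/x^2.
x = 0 is a singular point because the y-coefficient -1/x - 12/x^2 has a pole at x = 0.
It is a regular singular point because x P_1(x) = p(x) = 2x and x^2 P_2(x) = q(x) = -x - 12 are polynomials, hence analytic at x = 0.
p(0) = 0,  q(0) = -12.
Indicial equation: r(r-1) + p(0) r + q(0) = 0, i.e. r^2 + (p(0) - 1) r + q(0) = 0, i.e. r^2 - 1 r - 12 = 0.
Discriminant: (-1)^2 - 4(-12) = 49, so r = (1 ± 7)/2.
Solving: r_1 = 4, r_2 = -3.

indicial: r^2 - 1 r - 12 = 0; roots r_1 = 4, r_2 = -3


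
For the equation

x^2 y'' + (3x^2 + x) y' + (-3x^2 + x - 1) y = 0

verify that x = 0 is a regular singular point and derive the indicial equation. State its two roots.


Divide by x^2 to reach normal form y'' + P_1(x) y' + P_2(x) y = 0 with P_1(x) = 3 + 1/x and P_2(x) = -3 + 1/x - 1/x^2.
x = 0 is a singular point because the y'-coefficient 3 + 1/x has a pole at x = 0 and the y-coefficient -3 + 1/x - 1/x^2 has a pole at x = 0.
It is a regular singular point because x P_1(x) = p(x) = 3x + 1 and x^2 P_2(x) = q(x) = -3x^2 + x - 1 are polynomials, hence analytic at x = 0.
p(0) = 1,  q(0) = -1.
Indicial equation: r(r-1) + p(0) r + q(0) = 0, i.e. r^2 + (p(0) - 1) r + q(0) = 0, i.e. r^2 - 1 = 0.
Discriminant: (0)^2 - 4(-1) = 4, so r = (0 ± 2)/2.
Solving: r_1 = 1, r_2 = -1.

indicial: r^2 - 1 = 0; roots r_1 = 1, r_2 = -1


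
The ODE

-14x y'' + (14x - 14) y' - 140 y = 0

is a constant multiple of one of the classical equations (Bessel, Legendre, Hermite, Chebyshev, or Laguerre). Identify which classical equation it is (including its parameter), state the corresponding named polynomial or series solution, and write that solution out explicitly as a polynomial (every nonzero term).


All three coefficients share the factor -14; dividing through by -14 gives  x y'' + (1 - x) y' + 10 y = 0.
This matches the Laguerre equation x y'' + (1 - x) y' + n y = 0 with n = 10; the polynomial solution is L_10(x).
With y = sum_k a_k x^k, matching x^k gives (k+1)k a_{k+1} + (k+1) a_{k+1} - k a_k + n a_k = 0, i.e. (k+1)^2 a_{k+1} = (k - n) a_k = (k - 10) a_k. The right side vanishes at k = 10, so the series terminates at degree 10.
Standard normalization L_n(0) = 1 gives a_0 = 1. Work upward with a_{k+1} = (k - 10) a_k / (k+1)^2:
  a_1 = (0 - 10)(1) / 1^2 = -10/1 = -10
  a_2 = (1 - 10)(-10) / 2^2 = 90/4 = 45/2
  a_3 = (2 - 10)(45/2) / 3^2 = -180/9 = -20
  a_4 = (3 - 10)(-20) / 4^2 = 140/16 = 35/4
  a_5 = (4 - 10)(35/4) / 5^2 = (-105/2)/25 = -21/10
  a_6 = (5 - 10)(-21/10) / 6^2 = (21/2)/36 = 7/24
  a_7 = (6 - 10)(7/24) / 7^2 = (-7/6)/49 = -1/42
  a_8 = (7 - 10)(-1/42) / 8^2 = (1/14)/64 = 1/896
  a_9 = (8 - 10)(1/896) / 9^2 = (-1/448)/81 = -1/36288
  a_10 = (9 - 10)(-1/36288) / 10^2 = (1/36288)/100 = 1/3628800
Hence L_10(x) = x^10/3628800 - x^9/36288 + x^8/896 - x^7/42 + 7 x^6/24 - 21 x^5/10 + 35 x^4/4 - 20 x^3 + 45 x^2/2 - 10 x + 1.

L_10(x); series = x^10/3628800 - x^9/36288 + x^8/896 - x^7/42 + 7 x^6/24 - 21 x^5/10 + 35 x^4/4 - 20 x^3 + 45 x^2/2 - 10 x + 1


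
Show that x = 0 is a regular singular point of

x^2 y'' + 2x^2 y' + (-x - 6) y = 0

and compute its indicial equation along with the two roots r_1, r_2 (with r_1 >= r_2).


Divide by x^2 to reach normal form y'' + P_1(x) y' + P_2(x) y = 0 with P_1(x) = 2 and P_2(x) = -1/x - 6/x^2.
x = 0 is a singular point because the y-coefficient -1/x - 6/x^2 has a pole at x = 0.
It is a regular singular point because x P_1(x) = p(x) = 2x and x^2 P_2(x) = q(x) = -x - 6 are polynomials, hence analytic at x = 0.
p(0) = 0,  q(0) = -6.
Indicial equation: r(r-1) + p(0) r + q(0) = 0, i.e. r^2 + (p(0) - 1) r + q(0) = 0, i.e. r^2 - 1 r - 6 = 0.
Discriminant: (-1)^2 - 4(-6) = 25, so r = (1 ± 5)/2.
Solving: r_1 = 3, r_2 = -2.

indicial: r^2 - 1 r - 6 = 0; roots r_1 = 3, r_2 = -2


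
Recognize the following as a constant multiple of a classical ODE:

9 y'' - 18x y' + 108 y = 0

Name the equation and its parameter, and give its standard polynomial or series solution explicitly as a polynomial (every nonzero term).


All three coefficients share the factor 9; dividing through by 9 gives  y'' - 2x y' + 12 y = 0.
This matches the Hermite equation y'' - 2x y' + 2n y = 0 with 2n = 12, so n = 6; the polynomial solution is H_6(x).
With y = sum_k a_k x^k, matching x^k gives (k+2)(k+1) a_{k+2} = 2(k - n) a_k = 2(k - 6) a_k. The right side vanishes at k = 6, so the series with the parity of 6 terminates at degree 6.
Standard normalization: leading coefficient of H_n is 2^n, so a_6 = 2^6 = 64. Work downward with a_k = (k+1)(k+2) a_{k+2} / (2(k - n)):
  a_4 = (5)(6)(64) / (2(4 - 6)) = 1920/(-4) = -480
  a_2 = (3)(4)(-480) / (2(2 - 6)) = -5760/(-8) = 720
  a_0 = (1)(2)(720) / (2(0 - 6)) = 1440/(-12) = -120
Hence H_6(x) = 64 x^6 - 480 x^4 + 720 x^2 - 120.

H_6(x); series = 64 x^6 - 480 x^4 + 720 x^2 - 120


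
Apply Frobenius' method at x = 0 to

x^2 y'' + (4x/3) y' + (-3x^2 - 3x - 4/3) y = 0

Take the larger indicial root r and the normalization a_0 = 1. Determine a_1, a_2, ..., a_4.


Write in Frobenius form y'' + (p(x)/x) y' + (q(x)/x^2) y = 0:
  p(x) = 4/3,  q(x) = -3x^2 - 3x - 4/3.
Indicial equation: r(r-1) + (4/3) r + (-4/3) = 0 -> roots r_1 = 1, r_2 = -4/3.
Take r = r_1 = 1. Let y(x) = x^r sum_{n>=0} a_n x^n with a_0 = 1.
Substitute y = x^r sum a_n x^n and match x^{r+n}. The recurrence is
  D(n) a_n - 3 a_{n-1} - 3 a_{n-2} = 0,  where D(n) = (r+n)(r+n-1) + (4/3)(r+n) + (-4/3).
  a_n = [3 a_{n-1} + 3 a_{n-2}] / D(n).
Since the indicial polynomial factors as (r - r_1)(r - r_2), D(n) = (r_1 + n - r_1)(r_1 + n - r_2) = n(n + 7/3).
Evaluating step by step (a_0 = 1):
  n = 1: D(1) = 1(1 + 7/3) = 10/3; numerator = 3(1) = 3; a_1 = (3)/(10/3) = 9/10
  n = 2: D(2) = 2(2 + 7/3) = 26/3; numerator = 3(9/10) + 3(1) = 57/10; a_2 = (57/10)/(26/3) = 171/260
  n = 3: D(3) = 3(3 + 7/3) = 16; numerator = 3(171/260) + 3(9/10) = 243/52; a_3 = (243/52)/(16) = 243/832
  n = 4: D(4) = 4(4 + 7/3) = 76/3; numerator = 3(243/832) + 3(171/260) = 11853/4160; a_4 = (11853/4160)/(76/3) = 35559/316160

r = 1; a_0 = 1; a_1 = 9/10; a_2 = 171/260; a_3 = 243/832; a_4 = 35559/316160


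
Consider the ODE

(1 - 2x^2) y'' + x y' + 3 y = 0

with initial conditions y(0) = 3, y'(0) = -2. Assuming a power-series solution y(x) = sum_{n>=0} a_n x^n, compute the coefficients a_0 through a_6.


Ansatz: y(x) = sum_{n>=0} a_n x^n, so y'(x) = sum_{n>=1} n a_n x^(n-1) and y''(x) = sum_{n>=2} n(n-1) a_n x^(n-2).
Substitute into P(x) y'' + Q(x) y' + R(x) y = 0 with P(x) = 1 - 2x^2, Q(x) = x, R(x) = 3, and match powers of x.
Initial conditions: a_0 = 3, a_1 = -2.
Setting the coefficient of each power of x to zero and solving order by order (substituting the coefficients already found):
  x^0: 2 a_2 + 3 a_0 = 0  ->  2 a_2 = -3 a_0 = -9  ->  a_2 = -9/2
  x^1: 6 a_3 + 4 a_1 = 0  ->  6 a_3 = -4 a_1 = 8  ->  a_3 = 4/3
  x^2: 12 a_4 + a_2 = 0  ->  12 a_4 = -a_2 = 9/2  ->  a_4 = 3/8
  x^3: 20 a_5 - 6 a_3 = 0  ->  20 a_5 = 6 a_3 = 8  ->  a_5 = 2/5
  x^4: 30 a_6 - 17 a_4 = 0  ->  30 a_6 = 17 a_4 = 51/8  ->  a_6 = 17/80
Truncated series: y(x) = 3 - 2 x - (9/2) x^2 + (4/3) x^3 + (3/8) x^4 + (2/5) x^5 + (17/80) x^6 + O(x^7).

a_0 = 3; a_1 = -2; a_2 = -9/2; a_3 = 4/3; a_4 = 3/8; a_5 = 2/5; a_6 = 17/80


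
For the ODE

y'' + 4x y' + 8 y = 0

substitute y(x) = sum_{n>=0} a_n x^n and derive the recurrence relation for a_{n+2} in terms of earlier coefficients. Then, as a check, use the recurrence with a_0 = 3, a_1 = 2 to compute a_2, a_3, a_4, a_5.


Substitute y = sum_n a_n x^n.
y''(x) has coefficient (n+2)(n+1) a_{n+2} at x^n;
4 x y'(x) has coefficient 4 n a_n at x^n (shift);
8 y(x) has coefficient 8 a_n at x^n.
Matching x^n: (n+2)(n+1) a_{n+2} + (4n + 8) a_n = 0.
Thus a_{n+2} = (-4n - 8) / ((n+1)(n+2)) * a_n.

Check with a_0 = 3, a_1 = 2 (apply the recurrence for n = 0, 1, 2, 3): a_0 = 3, a_1 = 2, a_2 = -12, a_3 = -4, a_4 = 16, a_5 = 4.

a_(n+2) = (-4n - 8) / ((n+1)(n+2)) * a_n; check: a_0 = 3, a_1 = 2, a_2 = -12, a_3 = -4, a_4 = 16, a_5 = 4


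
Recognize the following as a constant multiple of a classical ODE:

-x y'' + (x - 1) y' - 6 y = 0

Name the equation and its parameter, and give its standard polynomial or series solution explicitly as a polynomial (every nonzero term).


All three coefficients share the factor -1; dividing through by -1 gives  x y'' + (1 - x) y' + 6 y = 0.
This matches the Laguerre equation x y'' + (1 - x) y' + n y = 0 with n = 6; the polynomial solution is L_6(x).
With y = sum_k a_k x^k, matching x^k gives (k+1)k a_{k+1} + (k+1) a_{k+1} - k a_k + n a_k = 0, i.e. (k+1)^2 a_{k+1} = (k - n) a_k = (k - 6) a_k. The right side vanishes at k = 6, so the series terminates at degree 6.
Standard normalization L_n(0) = 1 gives a_0 = 1. Work upward with a_{k+1} = (k - 6) a_k / (k+1)^2:
  a_1 = (0 - 6)(1) / 1^2 = -6/1 = -6
  a_2 = (1 - 6)(-6) / 2^2 = 30/4 = 15/2
  a_3 = (2 - 6)(15/2) / 3^2 = -30/9 = -10/3
  a_4 = (3 - 6)(-10/3) / 4^2 = 10/16 = 5/8
  a_5 = (4 - 6)(5/8) / 5^2 = (-5/4)/25 = -1/20
  a_6 = (5 - 6)(-1/20) / 6^2 = (1/20)/36 = 1/720
Hence L_6(x) = x^6/720 - x^5/20 + 5 x^4/8 - 10 x^3/3 + 15 x^2/2 - 6 x + 1.

L_6(x); series = x^6/720 - x^5/20 + 5 x^4/8 - 10 x^3/3 + 15 x^2/2 - 6 x + 1


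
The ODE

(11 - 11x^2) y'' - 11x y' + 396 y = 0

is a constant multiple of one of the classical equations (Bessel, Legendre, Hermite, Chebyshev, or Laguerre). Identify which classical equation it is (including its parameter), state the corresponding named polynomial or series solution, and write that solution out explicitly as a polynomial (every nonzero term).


All three coefficients share the factor 11; dividing through by 11 gives  (1 - x^2) y'' - x y' + 36 y = 0.
This matches the Chebyshev equation (1 - x^2) y'' - x y' + n^2 y = 0 (note the -x y' term, not -2x y') with n^2 = 36, so n = 6; the polynomial solution is T_6(x).
With y = sum_k a_k x^k, matching x^k gives (k+2)(k+1) a_{k+2} = (k^2 - n^2) a_k = (k - 6)(k + 6) a_k. The right side vanishes at k = 6, so the series with the parity of 6 terminates at degree 6.
Standard normalization: leading coefficient of T_n is 2^(n-1), so a_6 = 2^5 = 32. Work downward with a_k = (k+1)(k+2) a_{k+2} / ((k - 6)(k + 6)):
  a_4 = (5)(6)(32) / ((4 - 6)(4 + 6)) = 960/(-20) = -48
  a_2 = (3)(4)(-48) / ((2 - 6)(2 + 6)) = -576/(-32) = 18
  a_0 = (1)(2)(18) / ((0 - 6)(0 + 6)) = 36/(-36) = -1
Hence T_6(x) = 32 x^6 - 48 x^4 + 18 x^2 - 1.

T_6(x); series = 32 x^6 - 48 x^4 + 18 x^2 - 1


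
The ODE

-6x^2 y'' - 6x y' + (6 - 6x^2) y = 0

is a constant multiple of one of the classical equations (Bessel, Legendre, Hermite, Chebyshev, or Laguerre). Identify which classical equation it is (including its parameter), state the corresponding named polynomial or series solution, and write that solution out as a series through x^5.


All three coefficients share the factor -6; dividing through by -6 gives  x^2 y'' + x y' + (x^2 - 1) y = 0.
This matches the Bessel equation x^2 y'' + x y' + (x^2 - nu^2) y = 0 with nu^2 = 1, so nu = 1; the solution bounded at x = 0 is J_1(x).
Frobenius at x = 0: indicial roots ±nu; for r = nu the recurrence k(k + 2nu) c_k = -c_{k-2} gives the standard series J_nu(x) = sum_{k>=0} (-1)^k / (k! (k+nu)!) (x/2)^(2k+nu). Evaluate the first 3 terms:
  k = 0: (-1)^0 / (0! * 1! * 2^1) x^1 = 1/(1*1*2) x^1 = (1/2) x^1
  k = 1: (-1)^1 / (1! * 2! * 2^3) x^3 = -1/(1*2*8) x^3 = (-1/16) x^3
  k = 2: (-1)^2 / (2! * 3! * 2^5) x^5 = 1/(2*6*32) x^5 = (1/384) x^5
Hence J_1(x) = x^5/384 - x^3/16 + x/2 + ....

J_1(x); series = x^5/384 - x^3/16 + x/2


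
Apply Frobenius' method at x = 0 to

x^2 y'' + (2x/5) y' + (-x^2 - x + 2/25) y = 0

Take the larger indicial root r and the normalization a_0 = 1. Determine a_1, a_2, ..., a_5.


Write in Frobenius form y'' + (p(x)/x) y' + (q(x)/x^2) y = 0:
  p(x) = 2/5,  q(x) = -x^2 - x + 2/25.
Indicial equation: r(r-1) + (2/5) r + (2/25) = 0 -> roots r_1 = 2/5, r_2 = 1/5.
Take r = r_1 = 2/5. Let y(x) = x^r sum_{n>=0} a_n x^n with a_0 = 1.
Substitute y = x^r sum a_n x^n and match x^{r+n}. The recurrence is
  D(n) a_n - 1 a_{n-1} - 1 a_{n-2} = 0,  where D(n) = (r+n)(r+n-1) + (2/5)(r+n) + (2/25).
  a_n = [1 a_{n-1} + 1 a_{n-2}] / D(n).
Since the indicial polynomial factors as (r - r_1)(r - r_2), D(n) = (r_1 + n - r_1)(r_1 + n - r_2) = n(n + 1/5).
Evaluating step by step (a_0 = 1):
  n = 1: D(1) = 1(1 + 1/5) = 6/5; numerator = 1(1) = 1; a_1 = (1)/(6/5) = 5/6
  n = 2: D(2) = 2(2 + 1/5) = 22/5; numerator = 1(5/6) + 1(1) = 11/6; a_2 = (11/6)/(22/5) = 5/12
  n = 3: D(3) = 3(3 + 1/5) = 48/5; numerator = 1(5/12) + 1(5/6) = 5/4; a_3 = (5/4)/(48/5) = 25/192
  n = 4: D(4) = 4(4 + 1/5) = 84/5; numerator = 1(25/192) + 1(5/12) = 35/64; a_4 = (35/64)/(84/5) = 25/768
  n = 5: D(5) = 5(5 + 1/5) = 26; numerator = 1(25/768) + 1(25/192) = 125/768; a_5 = (125/768)/(26) = 125/19968

r = 2/5; a_0 = 1; a_1 = 5/6; a_2 = 5/12; a_3 = 25/192; a_4 = 25/768; a_5 = 125/19968


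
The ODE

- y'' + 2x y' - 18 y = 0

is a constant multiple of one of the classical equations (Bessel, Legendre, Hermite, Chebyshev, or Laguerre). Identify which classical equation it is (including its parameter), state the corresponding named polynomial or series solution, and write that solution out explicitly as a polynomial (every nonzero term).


All three coefficients share the factor -1; dividing through by -1 gives  y'' - 2x y' + 18 y = 0.
This matches the Hermite equation y'' - 2x y' + 2n y = 0 with 2n = 18, so n = 9; the polynomial solution is H_9(x).
With y = sum_k a_k x^k, matching x^k gives (k+2)(k+1) a_{k+2} = 2(k - n) a_k = 2(k - 9) a_k. The right side vanishes at k = 9, so the series with the parity of 9 terminates at degree 9.
Standard normalization: leading coefficient of H_n is 2^n, so a_9 = 2^9 = 512. Work downward with a_k = (k+1)(k+2) a_{k+2} / (2(k - n)):
  a_7 = (8)(9)(512) / (2(7 - 9)) = 36864/(-4) = -9216
  a_5 = (6)(7)(-9216) / (2(5 - 9)) = -387072/(-8) = 48384
  a_3 = (4)(5)(48384) / (2(3 - 9)) = 967680/(-12) = -80640
  a_1 = (2)(3)(-80640) / (2(1 - 9)) = -483840/(-16) = 30240
Hence H_9(x) = 512 x^9 - 9216 x^7 + 48384 x^5 - 80640 x^3 + 30240 x.

H_9(x); series = 512 x^9 - 9216 x^7 + 48384 x^5 - 80640 x^3 + 30240 x


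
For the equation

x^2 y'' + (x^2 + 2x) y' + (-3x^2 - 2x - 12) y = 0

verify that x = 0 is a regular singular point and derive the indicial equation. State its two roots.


Divide by x^2 to reach normal form y'' + P_1(x) y' + P_2(x) y = 0 with P_1(x) = 1 + 2/x and P_2(x) = -3 - 2/x - 12/x^2.
x = 0 is a singular point because the y'-coefficient 1 + 2/x has a pole at x = 0 and the y-coefficient -3 - 2/x - 12/x^2 has a pole at x = 0.
It is a regular singular point because x P_1(x) = p(x) = x + 2 and x^2 P_2(x) = q(x) = -3x^2 - 2x - 12 are polynomials, hence analytic at x = 0.
p(0) = 2,  q(0) = -12.
Indicial equation: r(r-1) + p(0) r + q(0) = 0, i.e. r^2 + (p(0) - 1) r + q(0) = 0, i.e. r^2 + 1 r - 12 = 0.
Discriminant: (1)^2 - 4(-12) = 49, so r = (-1 ± 7)/2.
Solving: r_1 = 3, r_2 = -4.

indicial: r^2 + 1 r - 12 = 0; roots r_1 = 3, r_2 = -4


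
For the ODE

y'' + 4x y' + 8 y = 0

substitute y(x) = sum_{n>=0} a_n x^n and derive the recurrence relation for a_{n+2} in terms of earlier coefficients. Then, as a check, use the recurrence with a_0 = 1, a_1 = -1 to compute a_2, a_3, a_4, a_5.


Substitute y = sum_n a_n x^n.
y''(x) has coefficient (n+2)(n+1) a_{n+2} at x^n;
4 x y'(x) has coefficient 4 n a_n at x^n (shift);
8 y(x) has coefficient 8 a_n at x^n.
Matching x^n: (n+2)(n+1) a_{n+2} + (4n + 8) a_n = 0.
Thus a_{n+2} = (-4n - 8) / ((n+1)(n+2)) * a_n.

Check with a_0 = 1, a_1 = -1 (apply the recurrence for n = 0, 1, 2, 3): a_0 = 1, a_1 = -1, a_2 = -4, a_3 = 2, a_4 = 16/3, a_5 = -2.

a_(n+2) = (-4n - 8) / ((n+1)(n+2)) * a_n; check: a_0 = 1, a_1 = -1, a_2 = -4, a_3 = 2, a_4 = 16/3, a_5 = -2


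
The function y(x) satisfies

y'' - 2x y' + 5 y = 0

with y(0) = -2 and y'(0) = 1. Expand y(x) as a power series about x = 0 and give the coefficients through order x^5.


Ansatz: y(x) = sum_{n>=0} a_n x^n, so y'(x) = sum_{n>=1} n a_n x^(n-1) and y''(x) = sum_{n>=2} n(n-1) a_n x^(n-2).
Substitute into P(x) y'' + Q(x) y' + R(x) y = 0 with P(x) = 1, Q(x) = -2x, R(x) = 5, and match powers of x.
Initial conditions: a_0 = -2, a_1 = 1.
Setting the coefficient of each power of x to zero and solving order by order (substituting the coefficients already found):
  x^0: 2 a_2 + 5 a_0 = 0  ->  2 a_2 = -5 a_0 = 10  ->  a_2 = 5
  x^1: 6 a_3 + 3 a_1 = 0  ->  6 a_3 = -3 a_1 = -3  ->  a_3 = -1/2
  x^2: 12 a_4 + a_2 = 0  ->  12 a_4 = -a_2 = -5  ->  a_4 = -5/12
  x^3: 20 a_5 - a_3 = 0  ->  20 a_5 = a_3 = -1/2  ->  a_5 = -1/40
Truncated series: y(x) = -2 + x + 5 x^2 - (1/2) x^3 - (5/12) x^4 - (1/40) x^5 + O(x^6).

a_0 = -2; a_1 = 1; a_2 = 5; a_3 = -1/2; a_4 = -5/12; a_5 = -1/40


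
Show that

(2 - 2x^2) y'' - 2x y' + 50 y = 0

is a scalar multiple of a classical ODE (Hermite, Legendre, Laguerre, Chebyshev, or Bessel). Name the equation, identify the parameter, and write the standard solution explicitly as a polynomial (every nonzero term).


All three coefficients share the factor 2; dividing through by 2 gives  (1 - x^2) y'' - x y' + 25 y = 0.
This matches the Chebyshev equation (1 - x^2) y'' - x y' + n^2 y = 0 (note the -x y' term, not -2x y') with n^2 = 25, so n = 5; the polynomial solution is T_5(x).
With y = sum_k a_k x^k, matching x^k gives (k+2)(k+1) a_{k+2} = (k^2 - n^2) a_k = (k - 5)(k + 5) a_k. The right side vanishes at k = 5, so the series with the parity of 5 terminates at degree 5.
Standard normalization: leading coefficient of T_n is 2^(n-1), so a_5 = 2^4 = 16. Work downward with a_k = (k+1)(k+2) a_{k+2} / ((k - 5)(k + 5)):
  a_3 = (4)(5)(16) / ((3 - 5)(3 + 5)) = 320/(-16) = -20
  a_1 = (2)(3)(-20) / ((1 - 5)(1 + 5)) = -120/(-24) = 5
Hence T_5(x) = 16 x^5 - 20 x^3 + 5 x.

T_5(x); series = 16 x^5 - 20 x^3 + 5 x


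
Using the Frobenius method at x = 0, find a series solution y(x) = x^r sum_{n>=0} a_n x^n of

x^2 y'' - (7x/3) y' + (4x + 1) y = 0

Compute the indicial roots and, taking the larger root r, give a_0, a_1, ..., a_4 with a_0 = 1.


Write in Frobenius form y'' + (p(x)/x) y' + (q(x)/x^2) y = 0:
  p(x) = -7/3,  q(x) = 4x + 1.
Indicial equation: r(r-1) + (-7/3) r + (1) = 0 -> roots r_1 = 3, r_2 = 1/3.
Take r = r_1 = 3. Let y(x) = x^r sum_{n>=0} a_n x^n with a_0 = 1.
Substitute y = x^r sum a_n x^n and match x^{r+n}. The recurrence is
  D(n) a_n + 4 a_{n-1} = 0,  where D(n) = (r+n)(r+n-1) + (-7/3)(r+n) + (1).
  a_n = -4 / D(n) * a_{n-1}.
Since the indicial polynomial factors as (r - r_1)(r - r_2), D(n) = (r_1 + n - r_1)(r_1 + n - r_2) = n(n + 8/3).
Evaluating step by step (a_0 = 1):
  n = 1: D(1) = 1(1 + 8/3) = 11/3; numerator = -4(1) = -4; a_1 = (-4)/(11/3) = -12/11
  n = 2: D(2) = 2(2 + 8/3) = 28/3; numerator = -4(-12/11) = 48/11; a_2 = (48/11)/(28/3) = 36/77
  n = 3: D(3) = 3(3 + 8/3) = 17; numerator = -4(36/77) = -144/77; a_3 = (-144/77)/(17) = -144/1309
  n = 4: D(4) = 4(4 + 8/3) = 80/3; numerator = -4(-144/1309) = 576/1309; a_4 = (576/1309)/(80/3) = 108/6545

r = 3; a_0 = 1; a_1 = -12/11; a_2 = 36/77; a_3 = -144/1309; a_4 = 108/6545


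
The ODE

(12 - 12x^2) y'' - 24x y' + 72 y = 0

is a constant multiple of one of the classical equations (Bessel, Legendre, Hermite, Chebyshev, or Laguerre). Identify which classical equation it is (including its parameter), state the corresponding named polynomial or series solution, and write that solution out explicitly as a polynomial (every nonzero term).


All three coefficients share the factor 12; dividing through by 12 gives  (1 - x^2) y'' - 2x y' + 6 y = 0.
This matches the Legendre equation (1 - x^2) y'' - 2x y' + n(n+1) y = 0 (note the -2x y' term) with n(n+1) = 6, so n = 2; the polynomial solution is P_2(x).
With y = sum_k a_k x^k, matching x^k gives (k+2)(k+1) a_{k+2} = [k(k+1) - n(n+1)] a_k = (k - 2)(k + 3) a_k. The right side vanishes at k = 2, so the series with the parity of 2 terminates at degree 2.
Standard normalization (P_n(1) = 1): leading coefficient (2n)!/(2^n (n!)^2) = 24/(4*4) = 3/2, so a_2 = 3/2. Work downward with a_k = (k+1)(k+2) a_{k+2} / ((k - 2)(k + 3)):
  a_0 = (1)(2)(3/2) / ((0 - 2)(0 + 3)) = 3/(-6) = -1/2
Hence P_2(x) = 3 x^2/2 - 1/2.

P_2(x); series = 3 x^2/2 - 1/2


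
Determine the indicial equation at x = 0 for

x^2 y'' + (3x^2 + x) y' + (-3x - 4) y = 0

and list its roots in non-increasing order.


Divide by x^2 to reach normal form y'' + P_1(x) y' + P_2(x) y = 0 with P_1(x) = 3 + 1/x and P_2(x) = -3/x - 4/x^2.
x = 0 is a singular point because the y'-coefficient 3 + 1/x has a pole at x = 0 and the y-coefficient -3/x - 4/x^2 has a pole at x = 0.
It is a regular singular point because x P_1(x) = p(x) = 3x + 1 and x^2 P_2(x) = q(x) = -3x - 4 are polynomials, hence analytic at x = 0.
p(0) = 1,  q(0) = -4.
Indicial equation: r(r-1) + p(0) r + q(0) = 0, i.e. r^2 + (p(0) - 1) r + q(0) = 0, i.e. r^2 - 4 = 0.
Discriminant: (0)^2 - 4(-4) = 16, so r = (0 ± 4)/2.
Solving: r_1 = 2, r_2 = -2.

indicial: r^2 - 4 = 0; roots r_1 = 2, r_2 = -2


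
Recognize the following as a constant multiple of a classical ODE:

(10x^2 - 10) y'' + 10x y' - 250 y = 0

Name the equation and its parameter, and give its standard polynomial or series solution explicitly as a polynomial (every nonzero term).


All three coefficients share the factor -10; dividing through by -10 gives  (1 - x^2) y'' - x y' + 25 y = 0.
This matches the Chebyshev equation (1 - x^2) y'' - x y' + n^2 y = 0 (note the -x y' term, not -2x y') with n^2 = 25, so n = 5; the polynomial solution is T_5(x).
With y = sum_k a_k x^k, matching x^k gives (k+2)(k+1) a_{k+2} = (k^2 - n^2) a_k = (k - 5)(k + 5) a_k. The right side vanishes at k = 5, so the series with the parity of 5 terminates at degree 5.
Standard normalization: leading coefficient of T_n is 2^(n-1), so a_5 = 2^4 = 16. Work downward with a_k = (k+1)(k+2) a_{k+2} / ((k - 5)(k + 5)):
  a_3 = (4)(5)(16) / ((3 - 5)(3 + 5)) = 320/(-16) = -20
  a_1 = (2)(3)(-20) / ((1 - 5)(1 + 5)) = -120/(-24) = 5
Hence T_5(x) = 16 x^5 - 20 x^3 + 5 x.

T_5(x); series = 16 x^5 - 20 x^3 + 5 x


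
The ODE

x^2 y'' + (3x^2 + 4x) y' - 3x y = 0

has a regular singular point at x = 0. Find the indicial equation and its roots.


Divide by x^2 to reach normal form y'' + P_1(x) y' + P_2(x) y = 0 with P_1(x) = 3 + 4/x and P_2(x) = -3/x.
x = 0 is a singular point because the y'-coefficient 3 + 4/x has a pole at x = 0 and the y-coefficient -3/x has a pole at x = 0.
It is a regular singular point because x P_1(x) = p(x) = 3x + 4 and x^2 P_2(x) = q(x) = -3x are polynomials, hence analytic at x = 0.
p(0) = 4,  q(0) = 0.
Indicial equation: r(r-1) + p(0) r + q(0) = 0, i.e. r^2 + (p(0) - 1) r + q(0) = 0, i.e. r^2 + 3 r = 0.
Discriminant: (3)^2 - 4(0) = 9, so r = (-3 ± 3)/2.
Solving: r_1 = 0, r_2 = -3.

indicial: r^2 + 3 r = 0; roots r_1 = 0, r_2 = -3


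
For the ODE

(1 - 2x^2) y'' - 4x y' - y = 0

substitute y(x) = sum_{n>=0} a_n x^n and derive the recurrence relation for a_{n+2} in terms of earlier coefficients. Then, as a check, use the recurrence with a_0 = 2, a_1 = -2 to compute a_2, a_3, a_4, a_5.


Substitute y = sum_n a_n x^n.
(1 - 2 x^2) y'' contributes (n+2)(n+1) a_{n+2} - 2 n(n-1) a_n at x^n.
-4 x y'(x) contributes -4 n a_n at x^n.
-y(x) contributes -1 a_n at x^n.
Matching x^n: (n+2)(n+1) a_{n+2} + (-2 n(n-1) - 4 n - 1) a_n = 0.
Thus a_{n+2} = (2 n(n-1) + 4 n + 1) / ((n+1)(n+2)) * a_n.

Check with a_0 = 2, a_1 = -2 (apply the recurrence for n = 0, 1, 2, 3): a_0 = 2, a_1 = -2, a_2 = 1, a_3 = -5/3, a_4 = 13/12, a_5 = -25/12.

a_(n+2) = (2 n(n-1) + 4 n + 1) / ((n+1)(n+2)) * a_n; check: a_0 = 2, a_1 = -2, a_2 = 1, a_3 = -5/3, a_4 = 13/12, a_5 = -25/12


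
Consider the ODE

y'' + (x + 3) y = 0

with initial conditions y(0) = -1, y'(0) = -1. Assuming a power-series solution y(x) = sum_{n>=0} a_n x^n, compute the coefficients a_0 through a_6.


Ansatz: y(x) = sum_{n>=0} a_n x^n, so y'(x) = sum_{n>=1} n a_n x^(n-1) and y''(x) = sum_{n>=2} n(n-1) a_n x^(n-2).
Substitute into P(x) y'' + Q(x) y' + R(x) y = 0 with P(x) = 1, Q(x) = 0, R(x) = x + 3, and match powers of x.
Initial conditions: a_0 = -1, a_1 = -1.
Setting the coefficient of each power of x to zero and solving order by order (substituting the coefficients already found):
  x^0: 2 a_2 + 3 a_0 = 0  ->  2 a_2 = -3 a_0 = 3  ->  a_2 = 3/2
  x^1: 6 a_3 + 3 a_1 + a_0 = 0  ->  6 a_3 = -3 a_1 - a_0 = 4  ->  a_3 = 2/3
  x^2: 12 a_4 + 3 a_2 + a_1 = 0  ->  12 a_4 = -3 a_2 - a_1 = -7/2  ->  a_4 = -7/24
  x^3: 20 a_5 + 3 a_3 + a_2 = 0  ->  20 a_5 = -3 a_3 - a_2 = -7/2  ->  a_5 = -7/40
  x^4: 30 a_6 + 3 a_4 + a_3 = 0  ->  30 a_6 = -3 a_4 - a_3 = 5/24  ->  a_6 = 1/144
Truncated series: y(x) = -1 - x + (3/2) x^2 + (2/3) x^3 - (7/24) x^4 - (7/40) x^5 + (1/144) x^6 + O(x^7).

a_0 = -1; a_1 = -1; a_2 = 3/2; a_3 = 2/3; a_4 = -7/24; a_5 = -7/40; a_6 = 1/144


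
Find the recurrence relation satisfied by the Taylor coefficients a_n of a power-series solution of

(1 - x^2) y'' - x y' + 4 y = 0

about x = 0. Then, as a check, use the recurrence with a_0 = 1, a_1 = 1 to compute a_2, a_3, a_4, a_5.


Substitute y = sum_n a_n x^n.
(1 - 1 x^2) y'' contributes (n+2)(n+1) a_{n+2} - n(n-1) a_n at x^n.
-x y'(x) contributes -n a_n at x^n.
4 y(x) contributes 4 a_n at x^n.
Matching x^n: (n+2)(n+1) a_{n+2} + (-n(n-1) - n + 4) a_n = 0.
Thus a_{n+2} = (n(n-1) + n - 4) / ((n+1)(n+2)) * a_n.

Check with a_0 = 1, a_1 = 1 (apply the recurrence for n = 0, 1, 2, 3): a_0 = 1, a_1 = 1, a_2 = -2, a_3 = -1/2, a_4 = 0, a_5 = -1/8.

a_(n+2) = (n(n-1) + n - 4) / ((n+1)(n+2)) * a_n; check: a_0 = 1, a_1 = 1, a_2 = -2, a_3 = -1/2, a_4 = 0, a_5 = -1/8


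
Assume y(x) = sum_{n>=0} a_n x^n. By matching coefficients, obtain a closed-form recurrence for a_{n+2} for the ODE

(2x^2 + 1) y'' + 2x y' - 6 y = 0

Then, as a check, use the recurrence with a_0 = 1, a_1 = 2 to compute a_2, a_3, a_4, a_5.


Substitute y = sum_n a_n x^n.
(1 + 2 x^2) y'' contributes (n+2)(n+1) a_{n+2} + 2 n(n-1) a_n at x^n.
2 x y'(x) contributes 2 n a_n at x^n.
-6 y(x) contributes -6 a_n at x^n.
Matching x^n: (n+2)(n+1) a_{n+2} + (2 n(n-1) + 2 n - 6) a_n = 0.
Thus a_{n+2} = (-2 n(n-1) - 2 n + 6) / ((n+1)(n+2)) * a_n.

Check with a_0 = 1, a_1 = 2 (apply the recurrence for n = 0, 1, 2, 3): a_0 = 1, a_1 = 2, a_2 = 3, a_3 = 4/3, a_4 = -1/2, a_5 = -4/5.

a_(n+2) = (-2 n(n-1) - 2 n + 6) / ((n+1)(n+2)) * a_n; check: a_0 = 1, a_1 = 2, a_2 = 3, a_3 = 4/3, a_4 = -1/2, a_5 = -4/5


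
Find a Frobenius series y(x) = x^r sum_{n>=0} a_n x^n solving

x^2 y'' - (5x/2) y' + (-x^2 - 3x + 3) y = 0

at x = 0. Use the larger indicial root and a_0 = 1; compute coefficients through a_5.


Write in Frobenius form y'' + (p(x)/x) y' + (q(x)/x^2) y = 0:
  p(x) = -5/2,  q(x) = -x^2 - 3x + 3.
Indicial equation: r(r-1) + (-5/2) r + (3) = 0 -> roots r_1 = 2, r_2 = 3/2.
Take r = r_1 = 2. Let y(x) = x^r sum_{n>=0} a_n x^n with a_0 = 1.
Substitute y = x^r sum a_n x^n and match x^{r+n}. The recurrence is
  D(n) a_n - 3 a_{n-1} - 1 a_{n-2} = 0,  where D(n) = (r+n)(r+n-1) + (-5/2)(r+n) + (3).
  a_n = [3 a_{n-1} + 1 a_{n-2}] / D(n).
Since the indicial polynomial factors as (r - r_1)(r - r_2), D(n) = (r_1 + n - r_1)(r_1 + n - r_2) = n(n + 1/2).
Evaluating step by step (a_0 = 1):
  n = 1: D(1) = 1(1 + 1/2) = 3/2; numerator = 3(1) = 3; a_1 = (3)/(3/2) = 2
  n = 2: D(2) = 2(2 + 1/2) = 5; numerator = 3(2) + 1(1) = 7; a_2 = (7)/(5) = 7/5
  n = 3: D(3) = 3(3 + 1/2) = 21/2; numerator = 3(7/5) + 1(2) = 31/5; a_3 = (31/5)/(21/2) = 62/105
  n = 4: D(4) = 4(4 + 1/2) = 18; numerator = 3(62/105) + 1(7/5) = 111/35; a_4 = (111/35)/(18) = 37/210
  n = 5: D(5) = 5(5 + 1/2) = 55/2; numerator = 3(37/210) + 1(62/105) = 47/42; a_5 = (47/42)/(55/2) = 47/1155

r = 2; a_0 = 1; a_1 = 2; a_2 = 7/5; a_3 = 62/105; a_4 = 37/210; a_5 = 47/1155


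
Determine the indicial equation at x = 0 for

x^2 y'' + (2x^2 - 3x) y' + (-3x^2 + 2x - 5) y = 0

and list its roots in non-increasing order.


Divide by x^2 to reach normal form y'' + P_1(x) y' + P_2(x) y = 0 with P_1(x) = 2 - 3/x and P_2(x) = -3 + 2/x - 5/x^2.
x = 0 is a singular point because the y'-coefficient 2 - 3/x has a pole at x = 0 and the y-coefficient -3 + 2/x - 5/x^2 has a pole at x = 0.
It is a regular singular point because x P_1(x) = p(x) = 2x - 3 and x^2 P_2(x) = q(x) = -3x^2 + 2x - 5 are polynomials, hence analytic at x = 0.
p(0) = -3,  q(0) = -5.
Indicial equation: r(r-1) + p(0) r + q(0) = 0, i.e. r^2 + (p(0) - 1) r + q(0) = 0, i.e. r^2 - 4 r - 5 = 0.
Discriminant: (-4)^2 - 4(-5) = 36, so r = (4 ± 6)/2.
Solving: r_1 = 5, r_2 = -1.

indicial: r^2 - 4 r - 5 = 0; roots r_1 = 5, r_2 = -1


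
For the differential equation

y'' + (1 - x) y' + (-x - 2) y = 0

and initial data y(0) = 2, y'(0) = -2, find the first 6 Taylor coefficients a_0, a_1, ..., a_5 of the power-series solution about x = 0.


Ansatz: y(x) = sum_{n>=0} a_n x^n, so y'(x) = sum_{n>=1} n a_n x^(n-1) and y''(x) = sum_{n>=2} n(n-1) a_n x^(n-2).
Substitute into P(x) y'' + Q(x) y' + R(x) y = 0 with P(x) = 1, Q(x) = 1 - x, R(x) = -x - 2, and match powers of x.
Initial conditions: a_0 = 2, a_1 = -2.
Setting the coefficient of each power of x to zero and solving order by order (substituting the coefficients already found):
  x^0: 2 a_2 + a_1 - 2 a_0 = 0  ->  2 a_2 = -a_1 + 2 a_0 = 6  ->  a_2 = 3
  x^1: 6 a_3 + 2 a_2 - 3 a_1 - a_0 = 0  ->  6 a_3 = -2 a_2 + 3 a_1 + a_0 = -10  ->  a_3 = -5/3
  x^2: 12 a_4 + 3 a_3 - 4 a_2 - a_1 = 0  ->  12 a_4 = -3 a_3 + 4 a_2 + a_1 = 15  ->  a_4 = 5/4
  x^3: 20 a_5 + 4 a_4 - 5 a_3 - a_2 = 0  ->  20 a_5 = -4 a_4 + 5 a_3 + a_2 = -31/3  ->  a_5 = -31/60
Truncated series: y(x) = 2 - 2 x + 3 x^2 - (5/3) x^3 + (5/4) x^4 - (31/60) x^5 + O(x^6).

a_0 = 2; a_1 = -2; a_2 = 3; a_3 = -5/3; a_4 = 5/4; a_5 = -31/60


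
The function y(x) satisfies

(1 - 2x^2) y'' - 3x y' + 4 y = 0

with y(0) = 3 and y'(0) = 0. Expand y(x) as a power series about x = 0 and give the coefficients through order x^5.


Ansatz: y(x) = sum_{n>=0} a_n x^n, so y'(x) = sum_{n>=1} n a_n x^(n-1) and y''(x) = sum_{n>=2} n(n-1) a_n x^(n-2).
Substitute into P(x) y'' + Q(x) y' + R(x) y = 0 with P(x) = 1 - 2x^2, Q(x) = -3x, R(x) = 4, and match powers of x.
Initial conditions: a_0 = 3, a_1 = 0.
Setting the coefficient of each power of x to zero and solving order by order (substituting the coefficients already found):
  x^0: 2 a_2 + 4 a_0 = 0  ->  2 a_2 = -4 a_0 = -12  ->  a_2 = -6
  x^1: 6 a_3 + a_1 = 0  ->  6 a_3 = -a_1 = 0  ->  a_3 = 0
  x^2: 12 a_4 - 6 a_2 = 0  ->  12 a_4 = 6 a_2 = -36  ->  a_4 = -3
  x^3: 20 a_5 - 17 a_3 = 0  ->  20 a_5 = 17 a_3 = 0  ->  a_5 = 0
Truncated series: y(x) = 3 - 6 x^2 - 3 x^4 + O(x^6).

a_0 = 3; a_1 = 0; a_2 = -6; a_3 = 0; a_4 = -3; a_5 = 0


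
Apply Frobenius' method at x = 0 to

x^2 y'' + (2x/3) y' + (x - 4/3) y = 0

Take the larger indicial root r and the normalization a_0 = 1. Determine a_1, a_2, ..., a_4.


Write in Frobenius form y'' + (p(x)/x) y' + (q(x)/x^2) y = 0:
  p(x) = 2/3,  q(x) = x - 4/3.
Indicial equation: r(r-1) + (2/3) r + (-4/3) = 0 -> roots r_1 = 4/3, r_2 = -1.
Take r = r_1 = 4/3. Let y(x) = x^r sum_{n>=0} a_n x^n with a_0 = 1.
Substitute y = x^r sum a_n x^n and match x^{r+n}. The recurrence is
  D(n) a_n + 1 a_{n-1} = 0,  where D(n) = (r+n)(r+n-1) + (2/3)(r+n) + (-4/3).
  a_n = -1 / D(n) * a_{n-1}.
Since the indicial polynomial factors as (r - r_1)(r - r_2), D(n) = (r_1 + n - r_1)(r_1 + n - r_2) = n(n + 7/3).
Evaluating step by step (a_0 = 1):
  n = 1: D(1) = 1(1 + 7/3) = 10/3; numerator = -1(1) = -1; a_1 = (-1)/(10/3) = -3/10
  n = 2: D(2) = 2(2 + 7/3) = 26/3; numerator = -1(-3/10) = 3/10; a_2 = (3/10)/(26/3) = 9/260
  n = 3: D(3) = 3(3 + 7/3) = 16; numerator = -1(9/260) = -9/260; a_3 = (-9/260)/(16) = -9/4160
  n = 4: D(4) = 4(4 + 7/3) = 76/3; numerator = -1(-9/4160) = 9/4160; a_4 = (9/4160)/(76/3) = 27/316160

r = 4/3; a_0 = 1; a_1 = -3/10; a_2 = 9/260; a_3 = -9/4160; a_4 = 27/316160


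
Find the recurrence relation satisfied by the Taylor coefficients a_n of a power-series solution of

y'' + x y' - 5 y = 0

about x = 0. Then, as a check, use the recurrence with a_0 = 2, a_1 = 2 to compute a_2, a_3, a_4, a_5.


Substitute y = sum_n a_n x^n.
y''(x) has coefficient (n+2)(n+1) a_{n+2} at x^n;
x y'(x) has coefficient n a_n at x^n (shift);
-5 y(x) has coefficient -5 a_n at x^n.
Matching x^n: (n+2)(n+1) a_{n+2} + (n - 5) a_n = 0.
Thus a_{n+2} = (-n + 5) / ((n+1)(n+2)) * a_n.

Check with a_0 = 2, a_1 = 2 (apply the recurrence for n = 0, 1, 2, 3): a_0 = 2, a_1 = 2, a_2 = 5, a_3 = 4/3, a_4 = 5/4, a_5 = 2/15.

a_(n+2) = (-n + 5) / ((n+1)(n+2)) * a_n; check: a_0 = 2, a_1 = 2, a_2 = 5, a_3 = 4/3, a_4 = 5/4, a_5 = 2/15


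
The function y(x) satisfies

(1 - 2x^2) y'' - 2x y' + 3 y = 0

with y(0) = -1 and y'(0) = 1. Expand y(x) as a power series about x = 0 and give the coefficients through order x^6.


Ansatz: y(x) = sum_{n>=0} a_n x^n, so y'(x) = sum_{n>=1} n a_n x^(n-1) and y''(x) = sum_{n>=2} n(n-1) a_n x^(n-2).
Substitute into P(x) y'' + Q(x) y' + R(x) y = 0 with P(x) = 1 - 2x^2, Q(x) = -2x, R(x) = 3, and match powers of x.
Initial conditions: a_0 = -1, a_1 = 1.
Setting the coefficient of each power of x to zero and solving order by order (substituting the coefficients already found):
  x^0: 2 a_2 + 3 a_0 = 0  ->  2 a_2 = -3 a_0 = 3  ->  a_2 = 3/2
  x^1: 6 a_3 + a_1 = 0  ->  6 a_3 = -a_1 = -1  ->  a_3 = -1/6
  x^2: 12 a_4 - 5 a_2 = 0  ->  12 a_4 = 5 a_2 = 15/2  ->  a_4 = 5/8
  x^3: 20 a_5 - 15 a_3 = 0  ->  20 a_5 = 15 a_3 = -5/2  ->  a_5 = -1/8
  x^4: 30 a_6 - 29 a_4 = 0  ->  30 a_6 = 29 a_4 = 145/8  ->  a_6 = 29/48
Truncated series: y(x) = -1 + x + (3/2) x^2 - (1/6) x^3 + (5/8) x^4 - (1/8) x^5 + (29/48) x^6 + O(x^7).

a_0 = -1; a_1 = 1; a_2 = 3/2; a_3 = -1/6; a_4 = 5/8; a_5 = -1/8; a_6 = 29/48


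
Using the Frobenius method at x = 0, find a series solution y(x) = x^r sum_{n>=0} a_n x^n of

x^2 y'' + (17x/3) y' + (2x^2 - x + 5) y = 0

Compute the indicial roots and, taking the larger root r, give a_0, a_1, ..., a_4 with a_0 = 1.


Write in Frobenius form y'' + (p(x)/x) y' + (q(x)/x^2) y = 0:
  p(x) = 17/3,  q(x) = 2x^2 - x + 5.
Indicial equation: r(r-1) + (17/3) r + (5) = 0 -> roots r_1 = -5/3, r_2 = -3.
Take r = r_1 = -5/3. Let y(x) = x^r sum_{n>=0} a_n x^n with a_0 = 1.
Substitute y = x^r sum a_n x^n and match x^{r+n}. The recurrence is
  D(n) a_n - 1 a_{n-1} + 2 a_{n-2} = 0,  where D(n) = (r+n)(r+n-1) + (17/3)(r+n) + (5).
  a_n = [1 a_{n-1} - 2 a_{n-2}] / D(n).
Since the indicial polynomial factors as (r - r_1)(r - r_2), D(n) = (r_1 + n - r_1)(r_1 + n - r_2) = n(n + 4/3).
Evaluating step by step (a_0 = 1):
  n = 1: D(1) = 1(1 + 4/3) = 7/3; numerator = 1(1) = 1; a_1 = (1)/(7/3) = 3/7
  n = 2: D(2) = 2(2 + 4/3) = 20/3; numerator = 1(3/7) - 2(1) = -11/7; a_2 = (-11/7)/(20/3) = -33/140
  n = 3: D(3) = 3(3 + 4/3) = 13; numerator = 1(-33/140) - 2(3/7) = -153/140; a_3 = (-153/140)/(13) = -153/1820
  n = 4: D(4) = 4(4 + 4/3) = 64/3; numerator = 1(-153/1820) - 2(-33/140) = 141/364; a_4 = (141/364)/(64/3) = 423/23296

r = -5/3; a_0 = 1; a_1 = 3/7; a_2 = -33/140; a_3 = -153/1820; a_4 = 423/23296


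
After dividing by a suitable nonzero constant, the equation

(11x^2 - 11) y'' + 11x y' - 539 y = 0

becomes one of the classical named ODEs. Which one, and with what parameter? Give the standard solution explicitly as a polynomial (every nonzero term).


All three coefficients share the factor -11; dividing through by -11 gives  (1 - x^2) y'' - x y' + 49 y = 0.
This matches the Chebyshev equation (1 - x^2) y'' - x y' + n^2 y = 0 (note the -x y' term, not -2x y') with n^2 = 49, so n = 7; the polynomial solution is T_7(x).
With y = sum_k a_k x^k, matching x^k gives (k+2)(k+1) a_{k+2} = (k^2 - n^2) a_k = (k - 7)(k + 7) a_k. The right side vanishes at k = 7, so the series with the parity of 7 terminates at degree 7.
Standard normalization: leading coefficient of T_n is 2^(n-1), so a_7 = 2^6 = 64. Work downward with a_k = (k+1)(k+2) a_{k+2} / ((k - 7)(k + 7)):
  a_5 = (6)(7)(64) / ((5 - 7)(5 + 7)) = 2688/(-24) = -112
  a_3 = (4)(5)(-112) / ((3 - 7)(3 + 7)) = -2240/(-40) = 56
  a_1 = (2)(3)(56) / ((1 - 7)(1 + 7)) = 336/(-48) = -7
Hence T_7(x) = 64 x^7 - 112 x^5 + 56 x^3 - 7 x.

T_7(x); series = 64 x^7 - 112 x^5 + 56 x^3 - 7 x


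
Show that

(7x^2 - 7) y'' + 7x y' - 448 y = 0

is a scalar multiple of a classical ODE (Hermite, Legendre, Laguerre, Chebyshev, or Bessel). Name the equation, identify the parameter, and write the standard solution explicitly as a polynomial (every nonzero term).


All three coefficients share the factor -7; dividing through by -7 gives  (1 - x^2) y'' - x y' + 64 y = 0.
This matches the Chebyshev equation (1 - x^2) y'' - x y' + n^2 y = 0 (note the -x y' term, not -2x y') with n^2 = 64, so n = 8; the polynomial solution is T_8(x).
With y = sum_k a_k x^k, matching x^k gives (k+2)(k+1) a_{k+2} = (k^2 - n^2) a_k = (k - 8)(k + 8) a_k. The right side vanishes at k = 8, so the series with the parity of 8 terminates at degree 8.
Standard normalization: leading coefficient of T_n is 2^(n-1), so a_8 = 2^7 = 128. Work downward with a_k = (k+1)(k+2) a_{k+2} / ((k - 8)(k + 8)):
  a_6 = (7)(8)(128) / ((6 - 8)(6 + 8)) = 7168/(-28) = -256
  a_4 = (5)(6)(-256) / ((4 - 8)(4 + 8)) = -7680/(-48) = 160
  a_2 = (3)(4)(160) / ((2 - 8)(2 + 8)) = 1920/(-60) = -32
  a_0 = (1)(2)(-32) / ((0 - 8)(0 + 8)) = -64/(-64) = 1
Hence T_8(x) = 128 x^8 - 256 x^6 + 160 x^4 - 32 x^2 + 1.

T_8(x); series = 128 x^8 - 256 x^6 + 160 x^4 - 32 x^2 + 1


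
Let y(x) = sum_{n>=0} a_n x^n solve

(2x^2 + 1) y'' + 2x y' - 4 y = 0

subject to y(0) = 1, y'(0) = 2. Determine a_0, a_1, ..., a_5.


Ansatz: y(x) = sum_{n>=0} a_n x^n, so y'(x) = sum_{n>=1} n a_n x^(n-1) and y''(x) = sum_{n>=2} n(n-1) a_n x^(n-2).
Substitute into P(x) y'' + Q(x) y' + R(x) y = 0 with P(x) = 2x^2 + 1, Q(x) = 2x, R(x) = -4, and match powers of x.
Initial conditions: a_0 = 1, a_1 = 2.
Setting the coefficient of each power of x to zero and solving order by order (substituting the coefficients already found):
  x^0: 2 a_2 - 4 a_0 = 0  ->  2 a_2 = 4 a_0 = 4  ->  a_2 = 2
  x^1: 6 a_3 - 2 a_1 = 0  ->  6 a_3 = 2 a_1 = 4  ->  a_3 = 2/3
  x^2: 12 a_4 + 4 a_2 = 0  ->  12 a_4 = -4 a_2 = -8  ->  a_4 = -2/3
  x^3: 20 a_5 + 14 a_3 = 0  ->  20 a_5 = -14 a_3 = -28/3  ->  a_5 = -7/15
Truncated series: y(x) = 1 + 2 x + 2 x^2 + (2/3) x^3 - (2/3) x^4 - (7/15) x^5 + O(x^6).

a_0 = 1; a_1 = 2; a_2 = 2; a_3 = 2/3; a_4 = -2/3; a_5 = -7/15


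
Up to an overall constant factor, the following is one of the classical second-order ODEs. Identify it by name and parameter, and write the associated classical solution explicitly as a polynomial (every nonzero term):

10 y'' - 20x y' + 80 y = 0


All three coefficients share the factor 10; dividing through by 10 gives  y'' - 2x y' + 8 y = 0.
This matches the Hermite equation y'' - 2x y' + 2n y = 0 with 2n = 8, so n = 4; the polynomial solution is H_4(x).
With y = sum_k a_k x^k, matching x^k gives (k+2)(k+1) a_{k+2} = 2(k - n) a_k = 2(k - 4) a_k. The right side vanishes at k = 4, so the series with the parity of 4 terminates at degree 4.
Standard normalization: leading coefficient of H_n is 2^n, so a_4 = 2^4 = 16. Work downward with a_k = (k+1)(k+2) a_{k+2} / (2(k - n)):
  a_2 = (3)(4)(16) / (2(2 - 4)) = 192/(-4) = -48
  a_0 = (1)(2)(-48) / (2(0 - 4)) = -96/(-8) = 12
Hence H_4(x) = 16 x^4 - 48 x^2 + 12.

H_4(x); series = 16 x^4 - 48 x^2 + 12
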